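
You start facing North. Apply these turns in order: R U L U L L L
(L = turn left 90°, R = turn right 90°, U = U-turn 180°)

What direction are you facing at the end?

Start: North
  R (right (90° clockwise)) -> East
  U (U-turn (180°)) -> West
  L (left (90° counter-clockwise)) -> South
  U (U-turn (180°)) -> North
  L (left (90° counter-clockwise)) -> West
  L (left (90° counter-clockwise)) -> South
  L (left (90° counter-clockwise)) -> East
Final: East

Answer: Final heading: East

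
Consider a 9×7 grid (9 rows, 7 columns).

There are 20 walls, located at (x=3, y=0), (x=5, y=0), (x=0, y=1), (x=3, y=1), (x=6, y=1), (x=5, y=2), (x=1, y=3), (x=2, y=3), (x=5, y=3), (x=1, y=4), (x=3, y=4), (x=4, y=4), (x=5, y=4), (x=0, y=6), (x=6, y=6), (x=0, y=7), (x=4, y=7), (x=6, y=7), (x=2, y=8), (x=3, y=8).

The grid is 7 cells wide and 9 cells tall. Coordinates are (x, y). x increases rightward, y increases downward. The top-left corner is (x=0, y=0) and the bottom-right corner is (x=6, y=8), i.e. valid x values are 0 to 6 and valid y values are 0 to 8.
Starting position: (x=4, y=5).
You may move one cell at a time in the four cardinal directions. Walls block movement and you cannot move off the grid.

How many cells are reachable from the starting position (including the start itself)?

BFS flood-fill from (x=4, y=5):
  Distance 0: (x=4, y=5)
  Distance 1: (x=3, y=5), (x=5, y=5), (x=4, y=6)
  Distance 2: (x=2, y=5), (x=6, y=5), (x=3, y=6), (x=5, y=6)
  Distance 3: (x=2, y=4), (x=6, y=4), (x=1, y=5), (x=2, y=6), (x=3, y=7), (x=5, y=7)
  Distance 4: (x=6, y=3), (x=0, y=5), (x=1, y=6), (x=2, y=7), (x=5, y=8)
  Distance 5: (x=6, y=2), (x=0, y=4), (x=1, y=7), (x=4, y=8), (x=6, y=8)
  Distance 6: (x=0, y=3), (x=1, y=8)
  Distance 7: (x=0, y=2), (x=0, y=8)
  Distance 8: (x=1, y=2)
  Distance 9: (x=1, y=1), (x=2, y=2)
  Distance 10: (x=1, y=0), (x=2, y=1), (x=3, y=2)
  Distance 11: (x=0, y=0), (x=2, y=0), (x=4, y=2), (x=3, y=3)
  Distance 12: (x=4, y=1), (x=4, y=3)
  Distance 13: (x=4, y=0), (x=5, y=1)
Total reachable: 42 (grid has 43 open cells total)

Answer: Reachable cells: 42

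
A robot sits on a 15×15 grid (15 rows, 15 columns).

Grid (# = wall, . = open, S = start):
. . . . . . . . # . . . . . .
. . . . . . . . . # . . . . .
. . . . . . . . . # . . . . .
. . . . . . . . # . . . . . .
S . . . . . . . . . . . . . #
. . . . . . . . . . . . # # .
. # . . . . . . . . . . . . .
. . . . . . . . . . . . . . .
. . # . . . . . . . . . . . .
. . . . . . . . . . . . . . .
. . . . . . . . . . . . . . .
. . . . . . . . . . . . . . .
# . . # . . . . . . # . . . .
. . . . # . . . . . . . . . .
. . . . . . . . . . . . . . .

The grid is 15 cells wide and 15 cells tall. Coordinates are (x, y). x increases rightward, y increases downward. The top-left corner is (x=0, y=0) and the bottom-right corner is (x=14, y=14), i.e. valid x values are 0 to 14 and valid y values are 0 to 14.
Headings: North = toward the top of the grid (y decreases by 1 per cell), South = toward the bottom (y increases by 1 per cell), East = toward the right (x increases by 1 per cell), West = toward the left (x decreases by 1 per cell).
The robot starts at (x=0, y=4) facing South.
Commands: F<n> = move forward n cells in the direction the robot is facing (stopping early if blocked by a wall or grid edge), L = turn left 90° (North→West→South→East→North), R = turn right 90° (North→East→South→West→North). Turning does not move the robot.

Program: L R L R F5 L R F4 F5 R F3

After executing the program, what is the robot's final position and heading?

Answer: Final position: (x=0, y=11), facing West

Derivation:
Start: (x=0, y=4), facing South
  L: turn left, now facing East
  R: turn right, now facing South
  L: turn left, now facing East
  R: turn right, now facing South
  F5: move forward 5, now at (x=0, y=9)
  L: turn left, now facing East
  R: turn right, now facing South
  F4: move forward 2/4 (blocked), now at (x=0, y=11)
  F5: move forward 0/5 (blocked), now at (x=0, y=11)
  R: turn right, now facing West
  F3: move forward 0/3 (blocked), now at (x=0, y=11)
Final: (x=0, y=11), facing West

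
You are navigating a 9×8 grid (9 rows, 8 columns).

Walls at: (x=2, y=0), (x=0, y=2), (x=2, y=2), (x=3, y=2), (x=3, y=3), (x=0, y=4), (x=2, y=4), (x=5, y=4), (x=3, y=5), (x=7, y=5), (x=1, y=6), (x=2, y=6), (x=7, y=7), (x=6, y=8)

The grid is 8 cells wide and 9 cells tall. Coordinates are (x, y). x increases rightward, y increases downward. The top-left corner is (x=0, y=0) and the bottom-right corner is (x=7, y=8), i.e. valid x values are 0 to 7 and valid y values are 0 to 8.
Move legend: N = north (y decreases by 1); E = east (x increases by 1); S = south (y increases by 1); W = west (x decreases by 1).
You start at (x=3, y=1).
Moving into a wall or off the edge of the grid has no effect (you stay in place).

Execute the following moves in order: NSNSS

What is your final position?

Answer: Final position: (x=3, y=1)

Derivation:
Start: (x=3, y=1)
  N (north): (x=3, y=1) -> (x=3, y=0)
  S (south): (x=3, y=0) -> (x=3, y=1)
  N (north): (x=3, y=1) -> (x=3, y=0)
  S (south): (x=3, y=0) -> (x=3, y=1)
  S (south): blocked, stay at (x=3, y=1)
Final: (x=3, y=1)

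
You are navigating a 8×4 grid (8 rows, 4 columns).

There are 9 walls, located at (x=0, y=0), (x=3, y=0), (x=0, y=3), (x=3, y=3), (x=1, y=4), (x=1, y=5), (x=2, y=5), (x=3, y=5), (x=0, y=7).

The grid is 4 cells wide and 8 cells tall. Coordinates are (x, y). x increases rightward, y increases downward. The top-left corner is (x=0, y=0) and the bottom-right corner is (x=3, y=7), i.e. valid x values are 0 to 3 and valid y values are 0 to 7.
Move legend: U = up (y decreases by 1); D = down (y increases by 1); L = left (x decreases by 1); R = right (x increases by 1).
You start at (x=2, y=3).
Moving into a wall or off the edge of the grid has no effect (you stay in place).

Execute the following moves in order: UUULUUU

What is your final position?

Start: (x=2, y=3)
  U (up): (x=2, y=3) -> (x=2, y=2)
  U (up): (x=2, y=2) -> (x=2, y=1)
  U (up): (x=2, y=1) -> (x=2, y=0)
  L (left): (x=2, y=0) -> (x=1, y=0)
  [×3]U (up): blocked, stay at (x=1, y=0)
Final: (x=1, y=0)

Answer: Final position: (x=1, y=0)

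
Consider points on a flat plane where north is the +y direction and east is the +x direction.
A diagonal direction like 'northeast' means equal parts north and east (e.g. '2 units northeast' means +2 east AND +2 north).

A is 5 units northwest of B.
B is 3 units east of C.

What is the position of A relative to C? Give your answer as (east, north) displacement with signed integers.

Place C at the origin (east=0, north=0).
  B is 3 units east of C: delta (east=+3, north=+0); B at (east=3, north=0).
  A is 5 units northwest of B: delta (east=-5, north=+5); A at (east=-2, north=5).
Therefore A relative to C: (east=-2, north=5).

Answer: A is at (east=-2, north=5) relative to C.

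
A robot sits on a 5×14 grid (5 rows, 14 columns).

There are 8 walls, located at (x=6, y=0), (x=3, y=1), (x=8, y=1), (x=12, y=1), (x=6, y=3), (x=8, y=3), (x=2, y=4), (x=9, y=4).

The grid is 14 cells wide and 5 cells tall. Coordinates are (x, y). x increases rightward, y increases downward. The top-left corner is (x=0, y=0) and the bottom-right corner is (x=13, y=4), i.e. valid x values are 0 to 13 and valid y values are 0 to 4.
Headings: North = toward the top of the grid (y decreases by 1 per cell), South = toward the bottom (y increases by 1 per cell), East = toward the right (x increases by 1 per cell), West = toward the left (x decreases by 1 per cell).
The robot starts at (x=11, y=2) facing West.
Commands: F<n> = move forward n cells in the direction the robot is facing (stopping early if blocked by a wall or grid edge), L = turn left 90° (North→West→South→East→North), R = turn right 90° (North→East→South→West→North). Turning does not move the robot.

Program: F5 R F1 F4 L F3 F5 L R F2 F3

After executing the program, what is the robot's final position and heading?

Answer: Final position: (x=4, y=1), facing West

Derivation:
Start: (x=11, y=2), facing West
  F5: move forward 5, now at (x=6, y=2)
  R: turn right, now facing North
  F1: move forward 1, now at (x=6, y=1)
  F4: move forward 0/4 (blocked), now at (x=6, y=1)
  L: turn left, now facing West
  F3: move forward 2/3 (blocked), now at (x=4, y=1)
  F5: move forward 0/5 (blocked), now at (x=4, y=1)
  L: turn left, now facing South
  R: turn right, now facing West
  F2: move forward 0/2 (blocked), now at (x=4, y=1)
  F3: move forward 0/3 (blocked), now at (x=4, y=1)
Final: (x=4, y=1), facing West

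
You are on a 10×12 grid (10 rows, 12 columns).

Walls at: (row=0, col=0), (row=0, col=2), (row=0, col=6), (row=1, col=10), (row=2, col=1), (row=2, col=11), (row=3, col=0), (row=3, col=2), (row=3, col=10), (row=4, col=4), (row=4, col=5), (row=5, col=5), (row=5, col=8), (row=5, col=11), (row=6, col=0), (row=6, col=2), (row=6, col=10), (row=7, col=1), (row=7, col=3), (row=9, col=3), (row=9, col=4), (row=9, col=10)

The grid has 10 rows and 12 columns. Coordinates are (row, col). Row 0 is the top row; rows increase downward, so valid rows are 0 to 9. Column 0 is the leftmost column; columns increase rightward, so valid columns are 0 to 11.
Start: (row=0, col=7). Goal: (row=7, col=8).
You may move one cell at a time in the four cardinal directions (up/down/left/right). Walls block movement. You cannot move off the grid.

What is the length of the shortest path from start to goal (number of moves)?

Answer: Shortest path length: 8

Derivation:
BFS from (row=0, col=7) until reaching (row=7, col=8):
  Distance 0: (row=0, col=7)
  Distance 1: (row=0, col=8), (row=1, col=7)
  Distance 2: (row=0, col=9), (row=1, col=6), (row=1, col=8), (row=2, col=7)
  Distance 3: (row=0, col=10), (row=1, col=5), (row=1, col=9), (row=2, col=6), (row=2, col=8), (row=3, col=7)
  Distance 4: (row=0, col=5), (row=0, col=11), (row=1, col=4), (row=2, col=5), (row=2, col=9), (row=3, col=6), (row=3, col=8), (row=4, col=7)
  Distance 5: (row=0, col=4), (row=1, col=3), (row=1, col=11), (row=2, col=4), (row=2, col=10), (row=3, col=5), (row=3, col=9), (row=4, col=6), (row=4, col=8), (row=5, col=7)
  Distance 6: (row=0, col=3), (row=1, col=2), (row=2, col=3), (row=3, col=4), (row=4, col=9), (row=5, col=6), (row=6, col=7)
  Distance 7: (row=1, col=1), (row=2, col=2), (row=3, col=3), (row=4, col=10), (row=5, col=9), (row=6, col=6), (row=6, col=8), (row=7, col=7)
  Distance 8: (row=0, col=1), (row=1, col=0), (row=4, col=3), (row=4, col=11), (row=5, col=10), (row=6, col=5), (row=6, col=9), (row=7, col=6), (row=7, col=8), (row=8, col=7)  <- goal reached here
One shortest path (8 moves): (row=0, col=7) -> (row=1, col=7) -> (row=2, col=7) -> (row=3, col=7) -> (row=4, col=7) -> (row=5, col=7) -> (row=6, col=7) -> (row=6, col=8) -> (row=7, col=8)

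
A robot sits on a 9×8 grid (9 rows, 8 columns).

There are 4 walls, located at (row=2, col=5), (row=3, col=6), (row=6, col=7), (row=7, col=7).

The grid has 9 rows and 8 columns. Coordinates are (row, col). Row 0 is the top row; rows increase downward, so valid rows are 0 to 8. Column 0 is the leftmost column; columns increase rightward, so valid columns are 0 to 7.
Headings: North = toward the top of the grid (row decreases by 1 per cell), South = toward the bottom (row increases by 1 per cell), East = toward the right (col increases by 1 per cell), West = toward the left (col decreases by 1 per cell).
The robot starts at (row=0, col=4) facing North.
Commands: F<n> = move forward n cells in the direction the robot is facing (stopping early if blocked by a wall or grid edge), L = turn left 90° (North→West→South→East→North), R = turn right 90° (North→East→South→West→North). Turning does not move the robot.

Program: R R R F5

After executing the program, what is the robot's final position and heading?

Answer: Final position: (row=0, col=0), facing West

Derivation:
Start: (row=0, col=4), facing North
  R: turn right, now facing East
  R: turn right, now facing South
  R: turn right, now facing West
  F5: move forward 4/5 (blocked), now at (row=0, col=0)
Final: (row=0, col=0), facing West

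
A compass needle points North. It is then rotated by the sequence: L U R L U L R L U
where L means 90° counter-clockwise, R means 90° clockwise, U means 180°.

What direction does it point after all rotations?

Answer: Final heading: North

Derivation:
Start: North
  L (left (90° counter-clockwise)) -> West
  U (U-turn (180°)) -> East
  R (right (90° clockwise)) -> South
  L (left (90° counter-clockwise)) -> East
  U (U-turn (180°)) -> West
  L (left (90° counter-clockwise)) -> South
  R (right (90° clockwise)) -> West
  L (left (90° counter-clockwise)) -> South
  U (U-turn (180°)) -> North
Final: North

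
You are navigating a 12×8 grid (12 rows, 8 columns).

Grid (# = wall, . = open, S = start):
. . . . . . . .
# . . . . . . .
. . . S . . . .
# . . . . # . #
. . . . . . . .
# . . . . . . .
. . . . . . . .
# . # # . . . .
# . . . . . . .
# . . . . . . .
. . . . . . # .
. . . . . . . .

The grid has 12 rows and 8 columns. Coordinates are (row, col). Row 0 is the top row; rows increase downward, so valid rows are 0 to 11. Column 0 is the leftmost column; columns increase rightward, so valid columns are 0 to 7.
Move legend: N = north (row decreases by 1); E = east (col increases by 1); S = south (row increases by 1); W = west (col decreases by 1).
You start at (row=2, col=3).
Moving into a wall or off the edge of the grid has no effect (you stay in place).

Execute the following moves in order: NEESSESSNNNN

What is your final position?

Answer: Final position: (row=0, col=6)

Derivation:
Start: (row=2, col=3)
  N (north): (row=2, col=3) -> (row=1, col=3)
  E (east): (row=1, col=3) -> (row=1, col=4)
  E (east): (row=1, col=4) -> (row=1, col=5)
  S (south): (row=1, col=5) -> (row=2, col=5)
  S (south): blocked, stay at (row=2, col=5)
  E (east): (row=2, col=5) -> (row=2, col=6)
  S (south): (row=2, col=6) -> (row=3, col=6)
  S (south): (row=3, col=6) -> (row=4, col=6)
  N (north): (row=4, col=6) -> (row=3, col=6)
  N (north): (row=3, col=6) -> (row=2, col=6)
  N (north): (row=2, col=6) -> (row=1, col=6)
  N (north): (row=1, col=6) -> (row=0, col=6)
Final: (row=0, col=6)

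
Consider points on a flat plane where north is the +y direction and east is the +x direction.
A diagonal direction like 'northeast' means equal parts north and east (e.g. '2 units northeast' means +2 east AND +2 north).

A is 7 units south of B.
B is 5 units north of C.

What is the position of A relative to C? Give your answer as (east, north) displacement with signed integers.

Place C at the origin (east=0, north=0).
  B is 5 units north of C: delta (east=+0, north=+5); B at (east=0, north=5).
  A is 7 units south of B: delta (east=+0, north=-7); A at (east=0, north=-2).
Therefore A relative to C: (east=0, north=-2).

Answer: A is at (east=0, north=-2) relative to C.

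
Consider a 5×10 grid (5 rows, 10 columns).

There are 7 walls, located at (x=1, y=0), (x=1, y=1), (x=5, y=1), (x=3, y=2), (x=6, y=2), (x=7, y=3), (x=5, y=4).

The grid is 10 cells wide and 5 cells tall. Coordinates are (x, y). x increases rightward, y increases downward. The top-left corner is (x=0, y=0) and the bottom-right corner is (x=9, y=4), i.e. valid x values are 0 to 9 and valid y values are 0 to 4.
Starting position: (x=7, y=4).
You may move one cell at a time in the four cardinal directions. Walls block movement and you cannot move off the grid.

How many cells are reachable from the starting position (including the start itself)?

Answer: Reachable cells: 43

Derivation:
BFS flood-fill from (x=7, y=4):
  Distance 0: (x=7, y=4)
  Distance 1: (x=6, y=4), (x=8, y=4)
  Distance 2: (x=6, y=3), (x=8, y=3), (x=9, y=4)
  Distance 3: (x=8, y=2), (x=5, y=3), (x=9, y=3)
  Distance 4: (x=8, y=1), (x=5, y=2), (x=7, y=2), (x=9, y=2), (x=4, y=3)
  Distance 5: (x=8, y=0), (x=7, y=1), (x=9, y=1), (x=4, y=2), (x=3, y=3), (x=4, y=4)
  Distance 6: (x=7, y=0), (x=9, y=0), (x=4, y=1), (x=6, y=1), (x=2, y=3), (x=3, y=4)
  Distance 7: (x=4, y=0), (x=6, y=0), (x=3, y=1), (x=2, y=2), (x=1, y=3), (x=2, y=4)
  Distance 8: (x=3, y=0), (x=5, y=0), (x=2, y=1), (x=1, y=2), (x=0, y=3), (x=1, y=4)
  Distance 9: (x=2, y=0), (x=0, y=2), (x=0, y=4)
  Distance 10: (x=0, y=1)
  Distance 11: (x=0, y=0)
Total reachable: 43 (grid has 43 open cells total)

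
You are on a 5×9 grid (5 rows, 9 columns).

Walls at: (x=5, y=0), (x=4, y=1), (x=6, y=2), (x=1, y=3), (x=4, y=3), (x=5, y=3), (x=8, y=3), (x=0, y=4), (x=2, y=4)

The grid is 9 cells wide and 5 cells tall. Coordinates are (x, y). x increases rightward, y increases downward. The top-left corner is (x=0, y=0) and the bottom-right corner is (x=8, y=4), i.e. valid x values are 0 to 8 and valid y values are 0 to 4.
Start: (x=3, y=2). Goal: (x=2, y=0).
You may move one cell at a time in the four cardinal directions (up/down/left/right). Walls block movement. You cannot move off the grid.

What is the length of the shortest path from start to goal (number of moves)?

BFS from (x=3, y=2) until reaching (x=2, y=0):
  Distance 0: (x=3, y=2)
  Distance 1: (x=3, y=1), (x=2, y=2), (x=4, y=2), (x=3, y=3)
  Distance 2: (x=3, y=0), (x=2, y=1), (x=1, y=2), (x=5, y=2), (x=2, y=3), (x=3, y=4)
  Distance 3: (x=2, y=0), (x=4, y=0), (x=1, y=1), (x=5, y=1), (x=0, y=2), (x=4, y=4)  <- goal reached here
One shortest path (3 moves): (x=3, y=2) -> (x=2, y=2) -> (x=2, y=1) -> (x=2, y=0)

Answer: Shortest path length: 3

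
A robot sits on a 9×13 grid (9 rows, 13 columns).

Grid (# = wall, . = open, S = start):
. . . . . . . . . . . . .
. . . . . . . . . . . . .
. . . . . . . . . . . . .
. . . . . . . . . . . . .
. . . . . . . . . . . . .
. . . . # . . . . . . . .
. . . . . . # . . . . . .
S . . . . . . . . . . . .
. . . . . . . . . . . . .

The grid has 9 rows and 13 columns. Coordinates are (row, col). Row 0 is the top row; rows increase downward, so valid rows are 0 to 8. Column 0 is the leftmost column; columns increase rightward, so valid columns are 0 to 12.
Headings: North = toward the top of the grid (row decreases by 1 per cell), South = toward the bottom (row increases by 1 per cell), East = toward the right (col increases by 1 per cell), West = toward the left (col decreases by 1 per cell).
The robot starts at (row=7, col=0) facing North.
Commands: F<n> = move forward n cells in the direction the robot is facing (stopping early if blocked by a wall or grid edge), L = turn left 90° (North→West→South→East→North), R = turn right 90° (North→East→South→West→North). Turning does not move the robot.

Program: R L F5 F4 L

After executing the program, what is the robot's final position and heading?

Answer: Final position: (row=0, col=0), facing West

Derivation:
Start: (row=7, col=0), facing North
  R: turn right, now facing East
  L: turn left, now facing North
  F5: move forward 5, now at (row=2, col=0)
  F4: move forward 2/4 (blocked), now at (row=0, col=0)
  L: turn left, now facing West
Final: (row=0, col=0), facing West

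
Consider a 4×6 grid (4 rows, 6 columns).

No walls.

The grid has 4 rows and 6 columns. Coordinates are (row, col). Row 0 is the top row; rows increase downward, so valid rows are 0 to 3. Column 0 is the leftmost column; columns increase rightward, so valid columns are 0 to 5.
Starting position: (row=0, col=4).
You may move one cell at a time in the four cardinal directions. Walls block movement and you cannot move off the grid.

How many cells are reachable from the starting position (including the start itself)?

Answer: Reachable cells: 24

Derivation:
BFS flood-fill from (row=0, col=4):
  Distance 0: (row=0, col=4)
  Distance 1: (row=0, col=3), (row=0, col=5), (row=1, col=4)
  Distance 2: (row=0, col=2), (row=1, col=3), (row=1, col=5), (row=2, col=4)
  Distance 3: (row=0, col=1), (row=1, col=2), (row=2, col=3), (row=2, col=5), (row=3, col=4)
  Distance 4: (row=0, col=0), (row=1, col=1), (row=2, col=2), (row=3, col=3), (row=3, col=5)
  Distance 5: (row=1, col=0), (row=2, col=1), (row=3, col=2)
  Distance 6: (row=2, col=0), (row=3, col=1)
  Distance 7: (row=3, col=0)
Total reachable: 24 (grid has 24 open cells total)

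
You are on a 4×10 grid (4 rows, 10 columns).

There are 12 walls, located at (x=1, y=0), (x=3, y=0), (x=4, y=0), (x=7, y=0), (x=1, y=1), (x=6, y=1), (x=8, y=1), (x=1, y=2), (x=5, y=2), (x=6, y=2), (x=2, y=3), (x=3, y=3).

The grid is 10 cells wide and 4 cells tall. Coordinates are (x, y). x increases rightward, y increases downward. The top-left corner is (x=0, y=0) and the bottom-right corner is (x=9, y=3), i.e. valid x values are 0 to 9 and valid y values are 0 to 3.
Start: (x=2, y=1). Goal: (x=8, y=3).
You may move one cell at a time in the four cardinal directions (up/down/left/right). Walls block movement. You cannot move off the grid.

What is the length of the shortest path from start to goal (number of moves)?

BFS from (x=2, y=1) until reaching (x=8, y=3):
  Distance 0: (x=2, y=1)
  Distance 1: (x=2, y=0), (x=3, y=1), (x=2, y=2)
  Distance 2: (x=4, y=1), (x=3, y=2)
  Distance 3: (x=5, y=1), (x=4, y=2)
  Distance 4: (x=5, y=0), (x=4, y=3)
  Distance 5: (x=6, y=0), (x=5, y=3)
  Distance 6: (x=6, y=3)
  Distance 7: (x=7, y=3)
  Distance 8: (x=7, y=2), (x=8, y=3)  <- goal reached here
One shortest path (8 moves): (x=2, y=1) -> (x=3, y=1) -> (x=4, y=1) -> (x=4, y=2) -> (x=4, y=3) -> (x=5, y=3) -> (x=6, y=3) -> (x=7, y=3) -> (x=8, y=3)

Answer: Shortest path length: 8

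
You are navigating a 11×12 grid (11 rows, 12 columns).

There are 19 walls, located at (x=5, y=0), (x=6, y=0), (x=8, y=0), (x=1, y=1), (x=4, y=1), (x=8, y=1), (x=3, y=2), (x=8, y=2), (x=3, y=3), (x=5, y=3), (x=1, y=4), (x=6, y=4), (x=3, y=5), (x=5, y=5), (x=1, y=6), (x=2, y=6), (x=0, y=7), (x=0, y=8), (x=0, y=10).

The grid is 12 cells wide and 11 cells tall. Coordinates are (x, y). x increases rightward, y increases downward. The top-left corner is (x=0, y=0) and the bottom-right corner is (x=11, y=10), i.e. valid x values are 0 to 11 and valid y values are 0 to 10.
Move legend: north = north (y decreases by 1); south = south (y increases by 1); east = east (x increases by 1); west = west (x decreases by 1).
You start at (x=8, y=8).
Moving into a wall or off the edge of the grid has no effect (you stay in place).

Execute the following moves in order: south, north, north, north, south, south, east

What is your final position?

Answer: Final position: (x=9, y=8)

Derivation:
Start: (x=8, y=8)
  south (south): (x=8, y=8) -> (x=8, y=9)
  north (north): (x=8, y=9) -> (x=8, y=8)
  north (north): (x=8, y=8) -> (x=8, y=7)
  north (north): (x=8, y=7) -> (x=8, y=6)
  south (south): (x=8, y=6) -> (x=8, y=7)
  south (south): (x=8, y=7) -> (x=8, y=8)
  east (east): (x=8, y=8) -> (x=9, y=8)
Final: (x=9, y=8)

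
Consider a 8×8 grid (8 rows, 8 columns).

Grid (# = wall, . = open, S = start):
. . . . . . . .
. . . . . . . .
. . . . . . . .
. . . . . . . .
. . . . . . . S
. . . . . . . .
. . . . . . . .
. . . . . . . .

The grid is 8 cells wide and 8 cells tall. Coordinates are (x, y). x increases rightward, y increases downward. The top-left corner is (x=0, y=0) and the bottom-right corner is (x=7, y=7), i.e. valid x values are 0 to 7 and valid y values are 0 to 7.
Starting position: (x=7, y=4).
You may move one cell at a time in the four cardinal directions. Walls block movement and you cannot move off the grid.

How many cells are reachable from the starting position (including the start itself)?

BFS flood-fill from (x=7, y=4):
  Distance 0: (x=7, y=4)
  Distance 1: (x=7, y=3), (x=6, y=4), (x=7, y=5)
  Distance 2: (x=7, y=2), (x=6, y=3), (x=5, y=4), (x=6, y=5), (x=7, y=6)
  Distance 3: (x=7, y=1), (x=6, y=2), (x=5, y=3), (x=4, y=4), (x=5, y=5), (x=6, y=6), (x=7, y=7)
  Distance 4: (x=7, y=0), (x=6, y=1), (x=5, y=2), (x=4, y=3), (x=3, y=4), (x=4, y=5), (x=5, y=6), (x=6, y=7)
  Distance 5: (x=6, y=0), (x=5, y=1), (x=4, y=2), (x=3, y=3), (x=2, y=4), (x=3, y=5), (x=4, y=6), (x=5, y=7)
  Distance 6: (x=5, y=0), (x=4, y=1), (x=3, y=2), (x=2, y=3), (x=1, y=4), (x=2, y=5), (x=3, y=6), (x=4, y=7)
  Distance 7: (x=4, y=0), (x=3, y=1), (x=2, y=2), (x=1, y=3), (x=0, y=4), (x=1, y=5), (x=2, y=6), (x=3, y=7)
  Distance 8: (x=3, y=0), (x=2, y=1), (x=1, y=2), (x=0, y=3), (x=0, y=5), (x=1, y=6), (x=2, y=7)
  Distance 9: (x=2, y=0), (x=1, y=1), (x=0, y=2), (x=0, y=6), (x=1, y=7)
  Distance 10: (x=1, y=0), (x=0, y=1), (x=0, y=7)
  Distance 11: (x=0, y=0)
Total reachable: 64 (grid has 64 open cells total)

Answer: Reachable cells: 64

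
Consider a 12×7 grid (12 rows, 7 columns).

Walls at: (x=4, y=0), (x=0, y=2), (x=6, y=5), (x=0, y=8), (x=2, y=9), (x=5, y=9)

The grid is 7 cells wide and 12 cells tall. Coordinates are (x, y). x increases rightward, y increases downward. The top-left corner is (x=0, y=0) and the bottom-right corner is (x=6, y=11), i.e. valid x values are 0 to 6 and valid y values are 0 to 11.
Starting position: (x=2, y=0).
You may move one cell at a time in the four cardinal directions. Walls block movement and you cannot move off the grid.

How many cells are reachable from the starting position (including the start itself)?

Answer: Reachable cells: 78

Derivation:
BFS flood-fill from (x=2, y=0):
  Distance 0: (x=2, y=0)
  Distance 1: (x=1, y=0), (x=3, y=0), (x=2, y=1)
  Distance 2: (x=0, y=0), (x=1, y=1), (x=3, y=1), (x=2, y=2)
  Distance 3: (x=0, y=1), (x=4, y=1), (x=1, y=2), (x=3, y=2), (x=2, y=3)
  Distance 4: (x=5, y=1), (x=4, y=2), (x=1, y=3), (x=3, y=3), (x=2, y=4)
  Distance 5: (x=5, y=0), (x=6, y=1), (x=5, y=2), (x=0, y=3), (x=4, y=3), (x=1, y=4), (x=3, y=4), (x=2, y=5)
  Distance 6: (x=6, y=0), (x=6, y=2), (x=5, y=3), (x=0, y=4), (x=4, y=4), (x=1, y=5), (x=3, y=5), (x=2, y=6)
  Distance 7: (x=6, y=3), (x=5, y=4), (x=0, y=5), (x=4, y=5), (x=1, y=6), (x=3, y=6), (x=2, y=7)
  Distance 8: (x=6, y=4), (x=5, y=5), (x=0, y=6), (x=4, y=6), (x=1, y=7), (x=3, y=7), (x=2, y=8)
  Distance 9: (x=5, y=6), (x=0, y=7), (x=4, y=7), (x=1, y=8), (x=3, y=8)
  Distance 10: (x=6, y=6), (x=5, y=7), (x=4, y=8), (x=1, y=9), (x=3, y=9)
  Distance 11: (x=6, y=7), (x=5, y=8), (x=0, y=9), (x=4, y=9), (x=1, y=10), (x=3, y=10)
  Distance 12: (x=6, y=8), (x=0, y=10), (x=2, y=10), (x=4, y=10), (x=1, y=11), (x=3, y=11)
  Distance 13: (x=6, y=9), (x=5, y=10), (x=0, y=11), (x=2, y=11), (x=4, y=11)
  Distance 14: (x=6, y=10), (x=5, y=11)
  Distance 15: (x=6, y=11)
Total reachable: 78 (grid has 78 open cells total)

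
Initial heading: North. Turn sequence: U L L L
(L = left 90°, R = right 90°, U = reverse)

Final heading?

Start: North
  U (U-turn (180°)) -> South
  L (left (90° counter-clockwise)) -> East
  L (left (90° counter-clockwise)) -> North
  L (left (90° counter-clockwise)) -> West
Final: West

Answer: Final heading: West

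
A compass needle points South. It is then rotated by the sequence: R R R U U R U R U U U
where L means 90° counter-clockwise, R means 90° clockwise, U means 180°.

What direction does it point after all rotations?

Answer: Final heading: West

Derivation:
Start: South
  R (right (90° clockwise)) -> West
  R (right (90° clockwise)) -> North
  R (right (90° clockwise)) -> East
  U (U-turn (180°)) -> West
  U (U-turn (180°)) -> East
  R (right (90° clockwise)) -> South
  U (U-turn (180°)) -> North
  R (right (90° clockwise)) -> East
  U (U-turn (180°)) -> West
  U (U-turn (180°)) -> East
  U (U-turn (180°)) -> West
Final: West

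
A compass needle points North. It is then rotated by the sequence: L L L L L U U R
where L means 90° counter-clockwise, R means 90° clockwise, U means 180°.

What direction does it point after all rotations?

Answer: Final heading: North

Derivation:
Start: North
  L (left (90° counter-clockwise)) -> West
  L (left (90° counter-clockwise)) -> South
  L (left (90° counter-clockwise)) -> East
  L (left (90° counter-clockwise)) -> North
  L (left (90° counter-clockwise)) -> West
  U (U-turn (180°)) -> East
  U (U-turn (180°)) -> West
  R (right (90° clockwise)) -> North
Final: North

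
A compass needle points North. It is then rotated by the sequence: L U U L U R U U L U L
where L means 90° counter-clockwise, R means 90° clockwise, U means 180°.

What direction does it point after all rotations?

Answer: Final heading: East

Derivation:
Start: North
  L (left (90° counter-clockwise)) -> West
  U (U-turn (180°)) -> East
  U (U-turn (180°)) -> West
  L (left (90° counter-clockwise)) -> South
  U (U-turn (180°)) -> North
  R (right (90° clockwise)) -> East
  U (U-turn (180°)) -> West
  U (U-turn (180°)) -> East
  L (left (90° counter-clockwise)) -> North
  U (U-turn (180°)) -> South
  L (left (90° counter-clockwise)) -> East
Final: East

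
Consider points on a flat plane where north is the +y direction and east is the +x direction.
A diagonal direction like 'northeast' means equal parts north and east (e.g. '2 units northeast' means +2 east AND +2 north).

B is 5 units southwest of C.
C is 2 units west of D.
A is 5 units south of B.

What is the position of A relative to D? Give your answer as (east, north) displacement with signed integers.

Answer: A is at (east=-7, north=-10) relative to D.

Derivation:
Place D at the origin (east=0, north=0).
  C is 2 units west of D: delta (east=-2, north=+0); C at (east=-2, north=0).
  B is 5 units southwest of C: delta (east=-5, north=-5); B at (east=-7, north=-5).
  A is 5 units south of B: delta (east=+0, north=-5); A at (east=-7, north=-10).
Therefore A relative to D: (east=-7, north=-10).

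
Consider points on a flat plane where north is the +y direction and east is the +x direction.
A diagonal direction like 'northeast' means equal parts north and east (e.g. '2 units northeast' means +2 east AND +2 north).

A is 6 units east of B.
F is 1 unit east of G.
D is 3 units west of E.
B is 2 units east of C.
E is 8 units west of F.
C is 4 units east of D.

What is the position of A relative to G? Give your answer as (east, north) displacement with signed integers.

Place G at the origin (east=0, north=0).
  F is 1 unit east of G: delta (east=+1, north=+0); F at (east=1, north=0).
  E is 8 units west of F: delta (east=-8, north=+0); E at (east=-7, north=0).
  D is 3 units west of E: delta (east=-3, north=+0); D at (east=-10, north=0).
  C is 4 units east of D: delta (east=+4, north=+0); C at (east=-6, north=0).
  B is 2 units east of C: delta (east=+2, north=+0); B at (east=-4, north=0).
  A is 6 units east of B: delta (east=+6, north=+0); A at (east=2, north=0).
Therefore A relative to G: (east=2, north=0).

Answer: A is at (east=2, north=0) relative to G.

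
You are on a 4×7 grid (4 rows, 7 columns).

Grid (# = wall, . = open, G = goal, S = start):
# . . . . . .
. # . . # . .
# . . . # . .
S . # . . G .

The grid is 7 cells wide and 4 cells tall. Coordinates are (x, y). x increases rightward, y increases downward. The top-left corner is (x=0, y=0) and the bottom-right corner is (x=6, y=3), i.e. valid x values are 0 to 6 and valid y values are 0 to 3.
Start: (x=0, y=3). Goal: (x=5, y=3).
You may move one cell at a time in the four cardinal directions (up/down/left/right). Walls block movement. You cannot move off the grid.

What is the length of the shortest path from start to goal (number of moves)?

BFS from (x=0, y=3) until reaching (x=5, y=3):
  Distance 0: (x=0, y=3)
  Distance 1: (x=1, y=3)
  Distance 2: (x=1, y=2)
  Distance 3: (x=2, y=2)
  Distance 4: (x=2, y=1), (x=3, y=2)
  Distance 5: (x=2, y=0), (x=3, y=1), (x=3, y=3)
  Distance 6: (x=1, y=0), (x=3, y=0), (x=4, y=3)
  Distance 7: (x=4, y=0), (x=5, y=3)  <- goal reached here
One shortest path (7 moves): (x=0, y=3) -> (x=1, y=3) -> (x=1, y=2) -> (x=2, y=2) -> (x=3, y=2) -> (x=3, y=3) -> (x=4, y=3) -> (x=5, y=3)

Answer: Shortest path length: 7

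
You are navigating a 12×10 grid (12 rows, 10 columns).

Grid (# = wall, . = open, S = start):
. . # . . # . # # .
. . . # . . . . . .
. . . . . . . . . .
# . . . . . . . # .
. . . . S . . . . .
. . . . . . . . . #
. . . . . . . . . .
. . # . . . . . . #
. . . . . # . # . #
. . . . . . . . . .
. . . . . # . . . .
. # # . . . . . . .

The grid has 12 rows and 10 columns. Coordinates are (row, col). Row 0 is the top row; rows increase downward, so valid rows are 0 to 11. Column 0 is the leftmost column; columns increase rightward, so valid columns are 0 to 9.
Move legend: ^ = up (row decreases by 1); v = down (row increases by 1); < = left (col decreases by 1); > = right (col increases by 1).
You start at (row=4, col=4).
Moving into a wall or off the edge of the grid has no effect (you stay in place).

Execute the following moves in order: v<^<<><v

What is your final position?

Answer: Final position: (row=5, col=1)

Derivation:
Start: (row=4, col=4)
  v (down): (row=4, col=4) -> (row=5, col=4)
  < (left): (row=5, col=4) -> (row=5, col=3)
  ^ (up): (row=5, col=3) -> (row=4, col=3)
  < (left): (row=4, col=3) -> (row=4, col=2)
  < (left): (row=4, col=2) -> (row=4, col=1)
  > (right): (row=4, col=1) -> (row=4, col=2)
  < (left): (row=4, col=2) -> (row=4, col=1)
  v (down): (row=4, col=1) -> (row=5, col=1)
Final: (row=5, col=1)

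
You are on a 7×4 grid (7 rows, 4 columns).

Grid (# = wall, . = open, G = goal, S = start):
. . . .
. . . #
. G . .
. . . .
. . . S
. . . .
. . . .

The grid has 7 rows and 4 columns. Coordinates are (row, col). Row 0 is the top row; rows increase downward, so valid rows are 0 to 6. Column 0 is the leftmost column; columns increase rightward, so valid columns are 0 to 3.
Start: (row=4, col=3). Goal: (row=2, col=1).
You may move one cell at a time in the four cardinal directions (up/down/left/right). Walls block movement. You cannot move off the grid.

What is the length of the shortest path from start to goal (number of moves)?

BFS from (row=4, col=3) until reaching (row=2, col=1):
  Distance 0: (row=4, col=3)
  Distance 1: (row=3, col=3), (row=4, col=2), (row=5, col=3)
  Distance 2: (row=2, col=3), (row=3, col=2), (row=4, col=1), (row=5, col=2), (row=6, col=3)
  Distance 3: (row=2, col=2), (row=3, col=1), (row=4, col=0), (row=5, col=1), (row=6, col=2)
  Distance 4: (row=1, col=2), (row=2, col=1), (row=3, col=0), (row=5, col=0), (row=6, col=1)  <- goal reached here
One shortest path (4 moves): (row=4, col=3) -> (row=4, col=2) -> (row=4, col=1) -> (row=3, col=1) -> (row=2, col=1)

Answer: Shortest path length: 4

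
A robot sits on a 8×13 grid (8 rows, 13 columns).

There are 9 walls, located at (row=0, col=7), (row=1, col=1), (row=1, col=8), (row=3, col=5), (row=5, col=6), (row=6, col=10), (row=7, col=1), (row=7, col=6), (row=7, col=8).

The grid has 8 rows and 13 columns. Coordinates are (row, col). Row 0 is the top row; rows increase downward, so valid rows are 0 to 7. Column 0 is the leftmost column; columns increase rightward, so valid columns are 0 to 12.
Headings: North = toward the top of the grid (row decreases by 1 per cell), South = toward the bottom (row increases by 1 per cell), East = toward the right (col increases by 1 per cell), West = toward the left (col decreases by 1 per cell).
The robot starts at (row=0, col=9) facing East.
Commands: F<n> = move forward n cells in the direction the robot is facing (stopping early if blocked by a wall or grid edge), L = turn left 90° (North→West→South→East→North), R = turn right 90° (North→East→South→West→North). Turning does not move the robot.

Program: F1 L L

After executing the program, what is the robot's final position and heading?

Answer: Final position: (row=0, col=10), facing West

Derivation:
Start: (row=0, col=9), facing East
  F1: move forward 1, now at (row=0, col=10)
  L: turn left, now facing North
  L: turn left, now facing West
Final: (row=0, col=10), facing West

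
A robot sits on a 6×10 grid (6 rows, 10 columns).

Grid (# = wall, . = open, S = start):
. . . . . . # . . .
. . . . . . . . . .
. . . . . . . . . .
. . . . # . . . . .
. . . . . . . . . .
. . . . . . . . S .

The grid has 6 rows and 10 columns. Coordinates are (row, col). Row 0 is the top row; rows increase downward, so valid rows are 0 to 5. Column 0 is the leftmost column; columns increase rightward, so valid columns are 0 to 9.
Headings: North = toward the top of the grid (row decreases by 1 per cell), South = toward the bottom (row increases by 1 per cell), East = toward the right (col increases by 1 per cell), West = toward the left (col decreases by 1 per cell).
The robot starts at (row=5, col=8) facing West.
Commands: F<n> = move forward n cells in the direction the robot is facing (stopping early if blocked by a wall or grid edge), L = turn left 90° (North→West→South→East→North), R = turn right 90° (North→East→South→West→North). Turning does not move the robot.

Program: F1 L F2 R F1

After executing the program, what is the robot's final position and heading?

Start: (row=5, col=8), facing West
  F1: move forward 1, now at (row=5, col=7)
  L: turn left, now facing South
  F2: move forward 0/2 (blocked), now at (row=5, col=7)
  R: turn right, now facing West
  F1: move forward 1, now at (row=5, col=6)
Final: (row=5, col=6), facing West

Answer: Final position: (row=5, col=6), facing West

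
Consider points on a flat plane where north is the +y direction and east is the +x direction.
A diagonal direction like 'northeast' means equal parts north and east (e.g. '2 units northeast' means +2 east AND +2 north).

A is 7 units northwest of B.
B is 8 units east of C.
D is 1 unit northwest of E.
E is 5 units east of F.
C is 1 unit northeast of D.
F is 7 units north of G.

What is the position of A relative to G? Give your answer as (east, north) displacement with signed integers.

Place G at the origin (east=0, north=0).
  F is 7 units north of G: delta (east=+0, north=+7); F at (east=0, north=7).
  E is 5 units east of F: delta (east=+5, north=+0); E at (east=5, north=7).
  D is 1 unit northwest of E: delta (east=-1, north=+1); D at (east=4, north=8).
  C is 1 unit northeast of D: delta (east=+1, north=+1); C at (east=5, north=9).
  B is 8 units east of C: delta (east=+8, north=+0); B at (east=13, north=9).
  A is 7 units northwest of B: delta (east=-7, north=+7); A at (east=6, north=16).
Therefore A relative to G: (east=6, north=16).

Answer: A is at (east=6, north=16) relative to G.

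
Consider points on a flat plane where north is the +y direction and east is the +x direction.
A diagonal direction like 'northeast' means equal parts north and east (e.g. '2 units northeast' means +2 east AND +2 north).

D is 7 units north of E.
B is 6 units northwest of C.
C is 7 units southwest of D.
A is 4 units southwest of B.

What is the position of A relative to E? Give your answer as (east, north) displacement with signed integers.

Answer: A is at (east=-17, north=2) relative to E.

Derivation:
Place E at the origin (east=0, north=0).
  D is 7 units north of E: delta (east=+0, north=+7); D at (east=0, north=7).
  C is 7 units southwest of D: delta (east=-7, north=-7); C at (east=-7, north=0).
  B is 6 units northwest of C: delta (east=-6, north=+6); B at (east=-13, north=6).
  A is 4 units southwest of B: delta (east=-4, north=-4); A at (east=-17, north=2).
Therefore A relative to E: (east=-17, north=2).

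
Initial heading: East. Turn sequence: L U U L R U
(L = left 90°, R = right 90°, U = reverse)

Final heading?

Answer: Final heading: South

Derivation:
Start: East
  L (left (90° counter-clockwise)) -> North
  U (U-turn (180°)) -> South
  U (U-turn (180°)) -> North
  L (left (90° counter-clockwise)) -> West
  R (right (90° clockwise)) -> North
  U (U-turn (180°)) -> South
Final: South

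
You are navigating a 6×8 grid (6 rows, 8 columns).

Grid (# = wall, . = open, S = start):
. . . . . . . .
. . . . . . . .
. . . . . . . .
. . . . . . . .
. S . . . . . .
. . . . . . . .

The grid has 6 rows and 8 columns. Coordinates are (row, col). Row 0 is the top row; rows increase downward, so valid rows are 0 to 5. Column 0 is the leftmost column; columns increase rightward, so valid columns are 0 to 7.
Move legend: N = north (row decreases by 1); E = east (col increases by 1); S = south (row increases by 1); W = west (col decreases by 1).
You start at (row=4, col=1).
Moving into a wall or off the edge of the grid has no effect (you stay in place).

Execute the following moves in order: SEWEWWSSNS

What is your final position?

Answer: Final position: (row=5, col=0)

Derivation:
Start: (row=4, col=1)
  S (south): (row=4, col=1) -> (row=5, col=1)
  E (east): (row=5, col=1) -> (row=5, col=2)
  W (west): (row=5, col=2) -> (row=5, col=1)
  E (east): (row=5, col=1) -> (row=5, col=2)
  W (west): (row=5, col=2) -> (row=5, col=1)
  W (west): (row=5, col=1) -> (row=5, col=0)
  S (south): blocked, stay at (row=5, col=0)
  S (south): blocked, stay at (row=5, col=0)
  N (north): (row=5, col=0) -> (row=4, col=0)
  S (south): (row=4, col=0) -> (row=5, col=0)
Final: (row=5, col=0)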